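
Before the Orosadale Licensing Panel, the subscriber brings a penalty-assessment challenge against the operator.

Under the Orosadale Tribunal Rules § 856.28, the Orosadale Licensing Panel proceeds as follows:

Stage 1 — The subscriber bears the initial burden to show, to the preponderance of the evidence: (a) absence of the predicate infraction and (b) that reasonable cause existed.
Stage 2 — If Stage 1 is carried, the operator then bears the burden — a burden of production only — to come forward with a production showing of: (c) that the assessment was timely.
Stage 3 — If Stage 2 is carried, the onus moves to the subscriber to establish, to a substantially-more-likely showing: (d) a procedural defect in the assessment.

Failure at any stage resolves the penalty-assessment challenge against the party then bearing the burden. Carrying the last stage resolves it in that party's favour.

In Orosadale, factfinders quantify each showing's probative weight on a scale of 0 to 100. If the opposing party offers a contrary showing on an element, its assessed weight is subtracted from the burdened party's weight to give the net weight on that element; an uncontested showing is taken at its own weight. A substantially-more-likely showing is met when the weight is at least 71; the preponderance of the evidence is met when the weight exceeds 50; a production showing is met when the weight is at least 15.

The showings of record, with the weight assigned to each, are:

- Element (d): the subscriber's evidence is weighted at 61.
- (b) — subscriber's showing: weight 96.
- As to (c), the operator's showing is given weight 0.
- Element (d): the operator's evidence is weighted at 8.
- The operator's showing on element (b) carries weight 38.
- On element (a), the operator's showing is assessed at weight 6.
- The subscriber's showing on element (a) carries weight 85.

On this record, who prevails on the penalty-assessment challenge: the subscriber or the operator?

subscriber

Stage 1 — burden on subscriber; standard: the preponderance of the evidence (weight exceeds 50).
    (a): 85 − 6 = 79 > 50 [met]
    (b): 96 − 38 = 58 > 50 [met]
  All elements met. The burden passes to the operator.
Stage 2 — burden on operator; standard: a production showing (weight is at least 15).
    (c): 0 < 15 [not met]
  The operator does not carry Stage 2.
The analysis ends at Stage 2; the subscriber prevails.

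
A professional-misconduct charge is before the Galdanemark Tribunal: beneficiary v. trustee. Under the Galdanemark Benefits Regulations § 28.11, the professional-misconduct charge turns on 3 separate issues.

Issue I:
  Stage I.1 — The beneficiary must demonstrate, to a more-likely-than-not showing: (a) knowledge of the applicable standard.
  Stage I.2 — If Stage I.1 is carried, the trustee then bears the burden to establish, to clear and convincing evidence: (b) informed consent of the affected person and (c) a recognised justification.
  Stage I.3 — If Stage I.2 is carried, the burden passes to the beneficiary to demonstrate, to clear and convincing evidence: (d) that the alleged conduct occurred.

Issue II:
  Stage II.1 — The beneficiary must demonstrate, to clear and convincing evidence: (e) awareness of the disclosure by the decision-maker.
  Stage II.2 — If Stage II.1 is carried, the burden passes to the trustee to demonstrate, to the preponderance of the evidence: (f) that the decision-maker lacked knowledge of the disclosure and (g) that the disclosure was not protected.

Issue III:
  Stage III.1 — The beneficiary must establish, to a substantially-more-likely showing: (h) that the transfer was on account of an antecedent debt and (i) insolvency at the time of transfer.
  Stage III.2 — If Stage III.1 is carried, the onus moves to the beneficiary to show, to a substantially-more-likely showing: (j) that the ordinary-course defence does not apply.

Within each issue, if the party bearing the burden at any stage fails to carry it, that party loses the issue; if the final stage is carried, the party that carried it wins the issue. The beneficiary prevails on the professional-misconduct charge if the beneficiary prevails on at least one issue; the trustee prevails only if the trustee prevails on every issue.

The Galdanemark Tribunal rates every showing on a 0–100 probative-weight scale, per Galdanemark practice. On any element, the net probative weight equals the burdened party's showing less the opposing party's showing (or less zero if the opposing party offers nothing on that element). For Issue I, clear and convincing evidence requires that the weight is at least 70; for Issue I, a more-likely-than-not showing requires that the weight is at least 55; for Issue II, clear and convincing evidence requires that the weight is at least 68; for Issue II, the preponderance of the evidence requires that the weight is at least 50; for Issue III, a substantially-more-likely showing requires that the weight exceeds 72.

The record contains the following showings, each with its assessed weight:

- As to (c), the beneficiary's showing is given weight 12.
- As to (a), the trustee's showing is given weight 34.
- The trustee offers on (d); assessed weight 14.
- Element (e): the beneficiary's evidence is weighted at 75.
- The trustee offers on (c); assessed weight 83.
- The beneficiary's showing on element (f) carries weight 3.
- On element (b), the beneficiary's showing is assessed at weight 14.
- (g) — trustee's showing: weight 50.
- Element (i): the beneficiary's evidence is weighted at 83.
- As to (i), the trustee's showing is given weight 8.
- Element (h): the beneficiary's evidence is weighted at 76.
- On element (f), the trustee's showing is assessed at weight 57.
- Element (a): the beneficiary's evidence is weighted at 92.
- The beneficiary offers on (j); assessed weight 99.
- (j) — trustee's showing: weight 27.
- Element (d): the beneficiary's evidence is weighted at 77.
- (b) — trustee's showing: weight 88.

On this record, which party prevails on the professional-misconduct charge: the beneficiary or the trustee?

trustee

— Issue I —
At Stage I.1 the beneficiary must meet a more-likely-than-not showing (weight is at least 55): on (a) the weight is 92 less the opposing 34 gives net 58, which does reach 55, so (a) meets the standard.
  Stage I.1 carried; the burden shifts to the trustee.
At Stage I.2 the trustee must meet clear and convincing evidence (weight is at least 70): on (b) the weight is 88 less the opposing 14 gives net 74, which does reach 70, so (b) meets the standard; on (c) the weight is 83 less the opposing 12 gives net 71, which does reach 70, so (c) meets the standard.
  The trustee carries Stage I.2; the beneficiary now bears the burden.
At Stage I.3 the beneficiary must meet clear and convincing evidence (weight is at least 70): on (d) the weight is 77 less the opposing 14 gives net 63, < 70, so (d) does not meet the standard.
  Stage I.3 not carried; the beneficiary fails its burden.
So the trustee prevails on this issue.
— Issue II —
At Stage II.1 the beneficiary must meet clear and convincing evidence (weight is at least 68): on (e) the weight is 75, ≥ 68, so (e) meets the standard.
  Stage II.1 carried; the burden shifts to the trustee.
At Stage II.2 the trustee must meet the preponderance of the evidence (weight is at least 50): on (f) the weight is 57 less the opposing 3 gives net 54, ≥ 50, so (f) meets the standard; on (g) the weight is 50, ≥ 50, so (g) meets the standard.
  The trustee carries the last stage.
All stages carried — the trustee prevails on this issue.
— Issue III —
At Stage III.1 the beneficiary must meet a substantially-more-likely showing (weight exceeds 72): on (h) the weight is 76, > 72, so (h) meets the standard; on (i) the weight is 83 less the opposing 8 gives net 75, > 72, so (i) meets the standard.
  Stage III.1 carried; the burden remains with the beneficiary.
At Stage III.2 the beneficiary must meet a substantially-more-likely showing (weight exceeds 72): on (j) the weight is 99 less the opposing 27 gives net 72, ≤ 72, so (j) does not meet the standard.
  The beneficiary does not carry Stage III.2.
The trustee prevails on this issue.
Per-issue: Issue I → trustee; Issue II → trustee; Issue III → trustee. The beneficiary must prevail on at least one issue; overall, the trustee prevails.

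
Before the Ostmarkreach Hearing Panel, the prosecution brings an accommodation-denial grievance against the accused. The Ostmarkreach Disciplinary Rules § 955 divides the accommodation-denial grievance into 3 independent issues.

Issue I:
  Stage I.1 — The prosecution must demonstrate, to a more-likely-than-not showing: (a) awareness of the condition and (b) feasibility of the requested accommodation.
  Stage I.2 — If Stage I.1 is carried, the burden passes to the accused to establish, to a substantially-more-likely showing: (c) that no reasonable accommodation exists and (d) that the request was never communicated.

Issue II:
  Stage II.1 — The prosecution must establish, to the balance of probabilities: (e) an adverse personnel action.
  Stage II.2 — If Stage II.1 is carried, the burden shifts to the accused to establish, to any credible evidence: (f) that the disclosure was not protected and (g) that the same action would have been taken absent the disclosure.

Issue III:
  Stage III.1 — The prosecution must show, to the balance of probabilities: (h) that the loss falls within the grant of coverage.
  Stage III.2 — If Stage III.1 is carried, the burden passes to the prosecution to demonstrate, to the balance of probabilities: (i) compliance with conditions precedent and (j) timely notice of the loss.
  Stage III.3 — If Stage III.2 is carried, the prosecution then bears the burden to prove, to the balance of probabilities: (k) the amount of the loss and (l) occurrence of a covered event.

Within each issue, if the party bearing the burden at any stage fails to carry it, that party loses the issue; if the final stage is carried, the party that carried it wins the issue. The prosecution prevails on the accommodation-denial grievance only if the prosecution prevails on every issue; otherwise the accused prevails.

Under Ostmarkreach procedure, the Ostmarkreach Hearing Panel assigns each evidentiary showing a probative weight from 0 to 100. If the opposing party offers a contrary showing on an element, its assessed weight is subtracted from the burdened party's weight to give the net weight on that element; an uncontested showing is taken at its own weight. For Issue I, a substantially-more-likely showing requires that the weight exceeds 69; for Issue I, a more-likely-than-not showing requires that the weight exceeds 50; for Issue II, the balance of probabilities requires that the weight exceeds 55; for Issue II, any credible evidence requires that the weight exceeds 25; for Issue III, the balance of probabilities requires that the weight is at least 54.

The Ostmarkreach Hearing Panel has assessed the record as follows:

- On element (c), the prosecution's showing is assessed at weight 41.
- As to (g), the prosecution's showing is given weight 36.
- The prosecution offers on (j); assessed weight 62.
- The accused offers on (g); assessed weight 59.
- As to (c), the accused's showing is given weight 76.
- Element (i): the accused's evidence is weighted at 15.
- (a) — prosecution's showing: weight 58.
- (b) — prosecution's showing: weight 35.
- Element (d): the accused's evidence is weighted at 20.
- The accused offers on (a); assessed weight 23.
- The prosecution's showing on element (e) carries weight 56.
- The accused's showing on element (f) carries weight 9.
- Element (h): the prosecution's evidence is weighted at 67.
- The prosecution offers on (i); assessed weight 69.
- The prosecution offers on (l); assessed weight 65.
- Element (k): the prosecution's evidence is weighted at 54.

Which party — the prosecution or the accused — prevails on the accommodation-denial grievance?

accused

— Issue I —
Stage I.1 — burden on prosecution; standard: a more-likely-than-not showing (weight exceeds 50).
    (a): 58 − 23 = 35 ≤ 50 [not met]
    (b): 35 ≤ 50 [not met]
  The prosecution does not carry Stage I.1.
The analysis ends at Stage I.1; the accused prevails on this issue.
— Issue II —
Stage II.1 — burden on prosecution; standard: the balance of probabilities (weight exceeds 55).
    (e): 56 > 55 [met]
  The prosecution carries Stage II.1; the accused now bears the burden.
Stage II.2 — burden on accused; standard: any credible evidence (weight exceeds 25).
    (f): 9 ≤ 25 [not met]
    (g): 59 − 36 = 23 ≤ 25 [not met]
  The accused does not carry Stage II.2.
The analysis ends at Stage II.2; the prosecution prevails on this issue.
— Issue III —
At Stage III.1 the prosecution must meet the balance of probabilities (weight is at least 54): on (h) the weight is 67, which does reach 54, so (h) meets the standard.
  Stage III.1 is satisfied; the prosecution continues to bear the burden.
At Stage III.2 the prosecution must meet the balance of probabilities (weight is at least 54): on (i) the weight is 69 less the opposing 15 gives net 54, which does reach 54, so (i) meets the standard; on (j) the weight is 62, ≥ 54, so (j) meets the standard.
  Stage III.2 is satisfied; the prosecution continues to bear the burden.
At Stage III.3 the prosecution must meet the balance of probabilities (weight is at least 54): on (k) the weight is 54, which does reach 54, so (k) meets the standard; on (l) the weight is 65, ≥ 54, so (l) meets the standard.
  Stage III.3 carried; the final stage is satisfied.
With every stage satisfied, the prosecution prevails on this issue.
Per-issue: Issue I → accused; Issue II → prosecution; Issue III → prosecution. The prosecution must prevail on every issue; overall, the accused prevails.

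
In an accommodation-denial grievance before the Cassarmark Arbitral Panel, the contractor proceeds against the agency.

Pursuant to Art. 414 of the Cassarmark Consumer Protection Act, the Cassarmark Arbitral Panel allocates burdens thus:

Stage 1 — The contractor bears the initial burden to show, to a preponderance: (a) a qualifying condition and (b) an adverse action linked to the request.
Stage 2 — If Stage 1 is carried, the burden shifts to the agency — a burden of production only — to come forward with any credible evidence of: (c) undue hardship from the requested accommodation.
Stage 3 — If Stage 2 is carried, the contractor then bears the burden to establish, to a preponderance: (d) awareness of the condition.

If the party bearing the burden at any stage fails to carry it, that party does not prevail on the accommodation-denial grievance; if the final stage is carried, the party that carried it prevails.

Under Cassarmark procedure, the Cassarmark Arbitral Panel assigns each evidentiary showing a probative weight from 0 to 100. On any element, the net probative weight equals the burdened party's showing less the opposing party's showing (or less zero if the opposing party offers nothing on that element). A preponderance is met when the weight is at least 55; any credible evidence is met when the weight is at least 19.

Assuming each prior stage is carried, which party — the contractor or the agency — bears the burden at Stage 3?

Stage 3's rule assigns the burden to the contractor (to a preponderance).

contractor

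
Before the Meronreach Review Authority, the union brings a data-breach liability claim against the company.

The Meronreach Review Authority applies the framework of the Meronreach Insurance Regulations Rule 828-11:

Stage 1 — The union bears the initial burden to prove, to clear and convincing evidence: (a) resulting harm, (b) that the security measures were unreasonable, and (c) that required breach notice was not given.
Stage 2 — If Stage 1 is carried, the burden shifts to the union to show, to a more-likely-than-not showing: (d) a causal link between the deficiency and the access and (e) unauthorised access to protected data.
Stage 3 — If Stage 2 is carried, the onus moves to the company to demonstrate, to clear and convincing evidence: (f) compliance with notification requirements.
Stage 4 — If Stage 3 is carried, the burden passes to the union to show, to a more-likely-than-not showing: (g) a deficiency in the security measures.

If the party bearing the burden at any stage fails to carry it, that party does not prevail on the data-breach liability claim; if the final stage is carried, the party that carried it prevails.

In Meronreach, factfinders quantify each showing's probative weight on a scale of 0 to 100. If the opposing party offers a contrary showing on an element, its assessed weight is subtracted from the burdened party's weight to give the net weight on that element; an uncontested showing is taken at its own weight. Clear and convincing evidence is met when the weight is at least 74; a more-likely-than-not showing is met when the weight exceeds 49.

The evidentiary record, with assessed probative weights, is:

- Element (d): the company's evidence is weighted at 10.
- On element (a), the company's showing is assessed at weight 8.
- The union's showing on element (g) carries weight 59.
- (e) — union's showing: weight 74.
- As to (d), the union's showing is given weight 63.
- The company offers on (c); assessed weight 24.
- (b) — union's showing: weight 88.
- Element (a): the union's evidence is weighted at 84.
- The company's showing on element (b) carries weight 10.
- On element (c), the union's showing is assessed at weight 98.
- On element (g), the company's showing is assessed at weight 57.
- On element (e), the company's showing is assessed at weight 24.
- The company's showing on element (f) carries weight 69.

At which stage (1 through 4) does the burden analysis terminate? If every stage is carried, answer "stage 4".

stage 3

Stage 1 (union, clear and convincing evidence, weight is at least 74): (a) net 84−8=76 ≥ 74 — meets; (b) net 88−10=78 ≥ 74 — meets; (c) net 98−24=74 ≥ 74 — meets.
  All elements met. The union retains the burden for Stage 2.
Stage 2 (union, a more-likely-than-not showing, weight exceeds 49): (d) net 63−10=53 > 49 — meets; (e) net 74−24=50 > 49 — meets.
  Stage 2 carried; the burden shifts to the company.
Stage 3 (company, clear and convincing evidence, weight is at least 74): (f) 69 < 74 — fails.
  The company does not carry Stage 3.
The analysis ends at Stage 3; the union prevails.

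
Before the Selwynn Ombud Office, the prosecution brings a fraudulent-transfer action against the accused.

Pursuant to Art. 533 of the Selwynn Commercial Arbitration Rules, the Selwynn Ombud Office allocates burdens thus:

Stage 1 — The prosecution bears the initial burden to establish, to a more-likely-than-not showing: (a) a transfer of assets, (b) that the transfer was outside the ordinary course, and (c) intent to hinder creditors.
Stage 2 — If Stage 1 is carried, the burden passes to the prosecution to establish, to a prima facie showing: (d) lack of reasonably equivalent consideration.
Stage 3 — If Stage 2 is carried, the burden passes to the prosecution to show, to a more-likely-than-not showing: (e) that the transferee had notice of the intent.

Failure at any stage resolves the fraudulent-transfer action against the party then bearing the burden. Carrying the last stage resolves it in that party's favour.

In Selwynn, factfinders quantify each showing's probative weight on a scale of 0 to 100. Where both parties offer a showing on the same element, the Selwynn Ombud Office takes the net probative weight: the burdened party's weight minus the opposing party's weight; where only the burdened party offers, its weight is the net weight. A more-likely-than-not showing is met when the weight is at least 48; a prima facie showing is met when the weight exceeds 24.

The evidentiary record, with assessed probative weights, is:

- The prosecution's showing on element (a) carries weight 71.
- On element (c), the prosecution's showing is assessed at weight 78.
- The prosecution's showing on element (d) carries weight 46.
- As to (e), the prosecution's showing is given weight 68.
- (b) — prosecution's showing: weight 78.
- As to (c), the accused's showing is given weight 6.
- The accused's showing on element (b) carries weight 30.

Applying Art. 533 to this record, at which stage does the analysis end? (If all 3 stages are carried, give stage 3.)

Stage 1 (prosecution, a more-likely-than-not showing, weight is at least 48): (a) 71 ≥ 48 — meets; (b) net 78−30=48 ≥ 48 — meets; (c) net 78−6=72 ≥ 48 — meets.
  All elements met. The prosecution retains the burden for Stage 2.
Stage 2 (prosecution, a prima facie showing, weight exceeds 24): (d) 46 > 24 — meets.
  All elements met. The prosecution retains the burden for Stage 3.
Stage 3 (prosecution, a more-likely-than-not showing, weight is at least 48): (e) 68 ≥ 48 — meets.
  The prosecution carries the last stage.
Every stage carried; the prosecution prevails.

stage 3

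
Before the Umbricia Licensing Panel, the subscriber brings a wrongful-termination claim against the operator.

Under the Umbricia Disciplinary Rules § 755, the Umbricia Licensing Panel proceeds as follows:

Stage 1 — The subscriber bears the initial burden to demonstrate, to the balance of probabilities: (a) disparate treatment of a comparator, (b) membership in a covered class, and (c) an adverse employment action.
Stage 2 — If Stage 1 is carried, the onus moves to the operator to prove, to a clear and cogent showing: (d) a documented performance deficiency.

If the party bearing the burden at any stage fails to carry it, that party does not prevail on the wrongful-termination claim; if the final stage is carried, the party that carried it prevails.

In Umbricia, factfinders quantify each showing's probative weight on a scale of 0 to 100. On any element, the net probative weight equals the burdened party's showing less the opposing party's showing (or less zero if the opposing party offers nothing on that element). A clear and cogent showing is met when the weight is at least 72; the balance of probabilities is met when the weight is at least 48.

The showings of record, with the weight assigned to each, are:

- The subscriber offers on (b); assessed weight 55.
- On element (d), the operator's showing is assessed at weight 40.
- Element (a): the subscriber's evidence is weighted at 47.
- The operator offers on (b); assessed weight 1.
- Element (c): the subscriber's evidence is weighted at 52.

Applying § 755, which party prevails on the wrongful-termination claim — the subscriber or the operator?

operator

Stage 1 — burden on subscriber; standard: the balance of probabilities (weight is at least 48).
    (a): 47 < 48 [not met]
    (b): 55 − 1 = 54 ≥ 48 [met]
    (c): 52 ≥ 48 [met]
  The subscriber does not carry Stage 1.
The analysis ends at Stage 1; the operator prevails.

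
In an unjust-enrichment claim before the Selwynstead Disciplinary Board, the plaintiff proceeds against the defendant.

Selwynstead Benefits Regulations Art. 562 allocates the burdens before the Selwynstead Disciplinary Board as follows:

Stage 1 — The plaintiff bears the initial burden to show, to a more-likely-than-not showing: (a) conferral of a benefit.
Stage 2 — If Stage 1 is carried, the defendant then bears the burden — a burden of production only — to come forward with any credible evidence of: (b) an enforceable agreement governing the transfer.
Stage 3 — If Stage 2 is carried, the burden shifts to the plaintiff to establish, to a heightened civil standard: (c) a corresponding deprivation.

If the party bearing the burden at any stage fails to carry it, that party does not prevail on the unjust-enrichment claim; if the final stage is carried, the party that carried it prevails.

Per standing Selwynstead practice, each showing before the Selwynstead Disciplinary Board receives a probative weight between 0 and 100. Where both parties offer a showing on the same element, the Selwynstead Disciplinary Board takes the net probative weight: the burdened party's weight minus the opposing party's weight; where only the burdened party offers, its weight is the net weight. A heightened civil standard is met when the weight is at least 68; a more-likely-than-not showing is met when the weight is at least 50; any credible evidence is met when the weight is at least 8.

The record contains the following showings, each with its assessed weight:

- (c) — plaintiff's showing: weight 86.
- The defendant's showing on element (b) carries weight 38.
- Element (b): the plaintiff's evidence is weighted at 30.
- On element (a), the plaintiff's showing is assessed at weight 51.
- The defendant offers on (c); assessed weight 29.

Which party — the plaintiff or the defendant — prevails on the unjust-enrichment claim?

Stage 1 (plaintiff, a more-likely-than-not showing, weight is at least 50): (a) 51 ≥ 50 — meets.
  Stage 1 is satisfied; the onus moves to the defendant.
Stage 2 (defendant, any credible evidence, weight is at least 8): (b) net 38−30=8 ≥ 8 — meets.
  Stage 2 carried; the burden shifts to the plaintiff.
Stage 3 (plaintiff, a heightened civil standard, weight is at least 68): (c) net 86−29=57 < 68 — fails.
  The plaintiff does not carry Stage 3.
The defendant prevails.

defendant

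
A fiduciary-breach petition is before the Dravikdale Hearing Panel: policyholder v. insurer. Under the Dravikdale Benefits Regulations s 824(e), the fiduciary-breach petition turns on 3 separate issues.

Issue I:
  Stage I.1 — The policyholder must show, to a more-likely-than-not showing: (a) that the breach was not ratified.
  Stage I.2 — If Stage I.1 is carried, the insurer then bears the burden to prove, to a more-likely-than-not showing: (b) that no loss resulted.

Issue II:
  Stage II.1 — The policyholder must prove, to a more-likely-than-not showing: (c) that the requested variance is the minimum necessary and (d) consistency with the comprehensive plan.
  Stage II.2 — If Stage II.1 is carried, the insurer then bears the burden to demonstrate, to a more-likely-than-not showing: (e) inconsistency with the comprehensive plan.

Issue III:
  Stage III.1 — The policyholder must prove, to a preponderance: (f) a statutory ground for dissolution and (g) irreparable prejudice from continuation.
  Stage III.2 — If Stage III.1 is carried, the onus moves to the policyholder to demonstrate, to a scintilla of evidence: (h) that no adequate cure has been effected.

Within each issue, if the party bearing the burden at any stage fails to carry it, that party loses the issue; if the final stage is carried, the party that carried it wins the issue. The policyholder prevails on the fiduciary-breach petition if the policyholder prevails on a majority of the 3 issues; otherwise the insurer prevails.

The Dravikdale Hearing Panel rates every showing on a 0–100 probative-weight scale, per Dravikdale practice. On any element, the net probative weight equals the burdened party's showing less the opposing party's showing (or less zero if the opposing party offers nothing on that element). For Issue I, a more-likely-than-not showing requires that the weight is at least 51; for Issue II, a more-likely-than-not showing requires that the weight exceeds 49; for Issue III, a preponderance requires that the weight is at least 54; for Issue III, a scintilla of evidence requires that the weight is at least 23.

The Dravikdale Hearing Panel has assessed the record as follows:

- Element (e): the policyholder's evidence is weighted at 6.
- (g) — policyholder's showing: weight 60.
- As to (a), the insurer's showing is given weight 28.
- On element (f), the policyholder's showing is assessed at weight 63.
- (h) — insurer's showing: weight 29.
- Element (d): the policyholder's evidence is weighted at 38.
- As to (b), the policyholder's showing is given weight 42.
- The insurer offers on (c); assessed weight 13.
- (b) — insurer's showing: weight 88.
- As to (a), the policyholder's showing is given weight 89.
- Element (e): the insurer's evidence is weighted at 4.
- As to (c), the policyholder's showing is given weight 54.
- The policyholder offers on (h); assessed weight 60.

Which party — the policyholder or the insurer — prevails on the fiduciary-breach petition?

policyholder

— Issue I —
At Stage I.1 the policyholder must meet a more-likely-than-not showing (weight is at least 51): on (a) the weight is 89 less the opposing 28 gives net 61, ≥ 51, so (a) meets the standard.
  The policyholder carries Stage I.1; the insurer now bears the burden.
At Stage I.2 the insurer must meet a more-likely-than-not showing (weight is at least 51): on (b) the weight is 88 less the opposing 42 gives net 46, which does not reach 51, so (b) does not meet the standard.
  Not every element is met, so the insurer fails to carry Stage I.2.
The analysis ends at Stage I.2; the policyholder prevails on this issue.
— Issue II —
Stage II.1 — burden on policyholder; standard: a more-likely-than-not showing (weight exceeds 49).
    (c): 54 − 13 = 41 ≤ 49 [not met]
    (d): 38 ≤ 49 [not met]
  The policyholder does not carry Stage II.1.
The insurer prevails on this issue.
— Issue III —
Stage III.1 (policyholder, a preponderance, weight is at least 54): (f) 63 ≥ 54 — meets; (g) 60 ≥ 54 — meets.
  Stage III.1 carried; the burden remains with the policyholder.
Stage III.2 (policyholder, a scintilla of evidence, weight is at least 23): (h) net 60−29=31 ≥ 23 — meets.
  The policyholder carries the last stage.
With every stage satisfied, the policyholder prevails on this issue.
Per-issue: Issue I → policyholder; Issue II → insurer; Issue III → policyholder. The policyholder must prevail on a majority of issues; overall, the policyholder prevails.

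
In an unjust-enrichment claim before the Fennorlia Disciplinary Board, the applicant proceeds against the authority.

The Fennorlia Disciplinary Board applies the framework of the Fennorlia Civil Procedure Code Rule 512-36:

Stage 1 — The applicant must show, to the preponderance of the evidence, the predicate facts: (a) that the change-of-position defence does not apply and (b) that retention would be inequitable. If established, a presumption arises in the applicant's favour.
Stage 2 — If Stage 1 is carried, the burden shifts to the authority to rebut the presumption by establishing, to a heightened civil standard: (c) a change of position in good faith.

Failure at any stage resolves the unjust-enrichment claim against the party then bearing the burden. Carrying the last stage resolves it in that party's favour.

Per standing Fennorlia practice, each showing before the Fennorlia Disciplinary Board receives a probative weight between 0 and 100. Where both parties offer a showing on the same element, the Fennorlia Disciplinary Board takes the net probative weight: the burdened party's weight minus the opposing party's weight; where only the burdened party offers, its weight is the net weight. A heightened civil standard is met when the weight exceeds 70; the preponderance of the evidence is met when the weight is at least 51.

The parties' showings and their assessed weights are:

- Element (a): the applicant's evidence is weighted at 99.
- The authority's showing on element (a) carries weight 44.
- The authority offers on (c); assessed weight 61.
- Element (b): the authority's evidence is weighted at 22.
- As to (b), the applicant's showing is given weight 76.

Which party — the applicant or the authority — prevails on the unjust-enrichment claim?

Stage 1 — burden on applicant; standard: the preponderance of the evidence (weight is at least 51).
    (a): 99 − 44 = 55 ≥ 51 [met]
    (b): 76 − 22 = 54 ≥ 51 [met]
  Stage 1 is satisfied; the onus moves to the authority.
Stage 2 — burden on authority; standard: a heightened civil standard (weight exceeds 70).
    (c): 61 ≤ 70 [not met]
  The authority does not carry Stage 2.
So the applicant prevails.

applicant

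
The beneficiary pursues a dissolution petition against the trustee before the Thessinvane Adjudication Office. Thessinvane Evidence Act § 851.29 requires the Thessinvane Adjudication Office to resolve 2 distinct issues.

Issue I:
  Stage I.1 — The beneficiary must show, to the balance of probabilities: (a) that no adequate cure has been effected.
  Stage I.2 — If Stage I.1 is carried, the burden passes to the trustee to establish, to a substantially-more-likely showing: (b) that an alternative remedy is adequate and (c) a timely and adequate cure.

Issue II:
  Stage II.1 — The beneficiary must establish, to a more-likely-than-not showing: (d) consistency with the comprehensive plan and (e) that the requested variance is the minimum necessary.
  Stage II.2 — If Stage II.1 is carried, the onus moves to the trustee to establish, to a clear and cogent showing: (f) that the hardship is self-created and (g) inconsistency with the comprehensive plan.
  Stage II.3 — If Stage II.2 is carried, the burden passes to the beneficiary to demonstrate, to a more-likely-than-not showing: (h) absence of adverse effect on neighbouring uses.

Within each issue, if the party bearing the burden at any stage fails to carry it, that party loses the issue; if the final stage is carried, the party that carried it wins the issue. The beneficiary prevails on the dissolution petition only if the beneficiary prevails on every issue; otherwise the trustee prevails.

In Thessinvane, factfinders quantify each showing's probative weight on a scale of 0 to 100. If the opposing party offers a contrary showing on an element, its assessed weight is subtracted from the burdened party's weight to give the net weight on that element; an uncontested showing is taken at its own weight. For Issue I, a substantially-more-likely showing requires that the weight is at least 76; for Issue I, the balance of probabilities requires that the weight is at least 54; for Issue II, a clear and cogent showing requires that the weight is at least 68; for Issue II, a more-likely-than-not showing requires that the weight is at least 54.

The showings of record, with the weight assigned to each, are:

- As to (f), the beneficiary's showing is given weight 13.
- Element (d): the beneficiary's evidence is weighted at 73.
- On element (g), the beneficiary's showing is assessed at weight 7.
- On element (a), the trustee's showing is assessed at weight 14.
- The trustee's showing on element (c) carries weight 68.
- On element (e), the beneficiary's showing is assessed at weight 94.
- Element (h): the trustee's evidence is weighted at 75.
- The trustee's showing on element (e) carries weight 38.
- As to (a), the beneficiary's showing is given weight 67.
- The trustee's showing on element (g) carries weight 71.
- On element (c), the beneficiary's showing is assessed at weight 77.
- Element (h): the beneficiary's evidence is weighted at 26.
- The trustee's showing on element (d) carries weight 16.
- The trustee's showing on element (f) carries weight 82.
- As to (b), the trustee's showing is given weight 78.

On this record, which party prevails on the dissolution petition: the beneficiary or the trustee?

trustee

— Issue I —
At Stage I.1 the beneficiary must meet the balance of probabilities (weight is at least 54): on (a) the weight is 67 less the opposing 14 gives net 53, which does not reach 54, so (a) does not meet the standard.
  The beneficiary does not carry Stage I.1.
The analysis ends at Stage I.1; the trustee prevails on this issue.
— Issue II —
At Stage II.1 the beneficiary must meet a more-likely-than-not showing (weight is at least 54): on (d) the weight is 73 less the opposing 16 gives net 57, which does reach 54, so (d) meets the standard; on (e) the weight is 94 less the opposing 38 gives net 56, ≥ 54, so (e) meets the standard.
  The beneficiary carries Stage II.1; the trustee now bears the burden.
At Stage II.2 the trustee must meet a clear and cogent showing (weight is at least 68): on (f) the weight is 82 less the opposing 13 gives net 69, ≥ 68, so (f) meets the standard; on (g) the weight is 71 less the opposing 7 gives net 64, < 68, so (g) does not meet the standard.
  The trustee does not carry Stage II.2.
The analysis ends at Stage II.2; the beneficiary prevails on this issue.
Per-issue: Issue I → trustee; Issue II → beneficiary. The beneficiary must prevail on every issue; overall, the trustee prevails.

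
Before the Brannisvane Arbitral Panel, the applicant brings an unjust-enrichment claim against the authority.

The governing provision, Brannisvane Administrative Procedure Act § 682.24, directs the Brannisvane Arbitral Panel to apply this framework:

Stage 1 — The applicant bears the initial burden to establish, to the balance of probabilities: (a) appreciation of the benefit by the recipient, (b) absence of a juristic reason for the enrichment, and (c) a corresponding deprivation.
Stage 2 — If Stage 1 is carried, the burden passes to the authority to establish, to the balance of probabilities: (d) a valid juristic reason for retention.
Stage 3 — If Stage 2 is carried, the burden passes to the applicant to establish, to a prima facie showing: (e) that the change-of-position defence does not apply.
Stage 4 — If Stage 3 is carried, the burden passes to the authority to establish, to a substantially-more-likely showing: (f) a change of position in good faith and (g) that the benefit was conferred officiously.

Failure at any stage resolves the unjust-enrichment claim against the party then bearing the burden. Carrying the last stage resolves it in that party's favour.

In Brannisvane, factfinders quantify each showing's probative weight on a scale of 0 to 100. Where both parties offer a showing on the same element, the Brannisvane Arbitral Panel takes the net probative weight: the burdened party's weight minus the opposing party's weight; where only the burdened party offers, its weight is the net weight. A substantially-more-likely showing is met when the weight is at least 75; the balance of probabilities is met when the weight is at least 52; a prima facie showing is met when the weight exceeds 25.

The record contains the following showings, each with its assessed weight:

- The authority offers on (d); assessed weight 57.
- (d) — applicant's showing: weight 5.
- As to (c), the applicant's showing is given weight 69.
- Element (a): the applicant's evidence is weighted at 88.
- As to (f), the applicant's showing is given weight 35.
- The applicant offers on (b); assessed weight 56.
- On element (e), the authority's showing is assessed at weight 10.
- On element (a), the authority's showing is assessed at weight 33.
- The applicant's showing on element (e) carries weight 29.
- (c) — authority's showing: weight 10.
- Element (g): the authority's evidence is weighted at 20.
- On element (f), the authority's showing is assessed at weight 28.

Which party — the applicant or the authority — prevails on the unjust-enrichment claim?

authority

At Stage 1 the applicant must meet the balance of probabilities (weight is at least 52): on (a) the weight is 88 less the opposing 33 gives net 55, ≥ 52, so (a) meets the standard; on (b) the weight is 56, which does reach 52, so (b) meets the standard; on (c) the weight is 69 less the opposing 10 gives net 59, which does reach 52, so (c) meets the standard.
  The applicant carries Stage 1; the authority now bears the burden.
At Stage 2 the authority must meet the balance of probabilities (weight is at least 52): on (d) the weight is 57 less the opposing 5 gives net 52, which does reach 52, so (d) meets the standard.
  Stage 2 is satisfied; the onus moves to the applicant.
At Stage 3 the applicant must meet a prima facie showing (weight exceeds 25): on (e) the weight is 29 less the opposing 10 gives net 19, ≤ 25, so (e) does not meet the standard.
  Not every element is met, so the applicant fails to carry Stage 3.
The authority prevails.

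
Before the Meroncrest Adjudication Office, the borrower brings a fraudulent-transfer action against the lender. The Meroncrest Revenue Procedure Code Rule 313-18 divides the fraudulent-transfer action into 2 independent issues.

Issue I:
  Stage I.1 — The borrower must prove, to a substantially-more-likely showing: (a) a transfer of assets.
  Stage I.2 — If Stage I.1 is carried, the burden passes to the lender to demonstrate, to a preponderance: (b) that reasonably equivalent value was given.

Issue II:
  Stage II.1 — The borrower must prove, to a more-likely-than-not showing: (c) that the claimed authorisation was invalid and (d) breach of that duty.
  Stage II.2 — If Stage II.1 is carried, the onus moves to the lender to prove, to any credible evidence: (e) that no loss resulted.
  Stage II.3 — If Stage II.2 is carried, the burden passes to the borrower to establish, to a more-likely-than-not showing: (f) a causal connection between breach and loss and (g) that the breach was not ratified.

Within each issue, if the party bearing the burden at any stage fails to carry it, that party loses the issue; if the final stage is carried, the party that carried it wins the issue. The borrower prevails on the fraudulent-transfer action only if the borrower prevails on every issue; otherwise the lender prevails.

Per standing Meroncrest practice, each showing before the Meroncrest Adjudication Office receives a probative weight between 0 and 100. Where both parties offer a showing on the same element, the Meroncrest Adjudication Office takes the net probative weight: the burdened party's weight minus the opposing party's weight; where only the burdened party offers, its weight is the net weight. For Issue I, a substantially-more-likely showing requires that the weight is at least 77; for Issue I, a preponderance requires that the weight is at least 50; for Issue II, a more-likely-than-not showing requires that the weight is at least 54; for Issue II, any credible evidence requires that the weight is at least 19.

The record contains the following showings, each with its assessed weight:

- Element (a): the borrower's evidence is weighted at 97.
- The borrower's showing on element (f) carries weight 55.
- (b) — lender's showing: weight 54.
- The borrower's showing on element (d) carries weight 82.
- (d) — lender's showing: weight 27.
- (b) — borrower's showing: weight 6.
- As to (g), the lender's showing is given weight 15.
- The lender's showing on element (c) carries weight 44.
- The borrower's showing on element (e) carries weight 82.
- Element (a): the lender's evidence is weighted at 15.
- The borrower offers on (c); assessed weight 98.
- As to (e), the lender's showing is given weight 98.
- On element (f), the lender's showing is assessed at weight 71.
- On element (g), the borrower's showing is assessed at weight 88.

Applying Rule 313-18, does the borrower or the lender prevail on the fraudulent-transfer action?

— Issue I —
At Stage I.1 the borrower must meet a substantially-more-likely showing (weight is at least 77): on (a) the weight is 97 less the opposing 15 gives net 82, ≥ 77, so (a) meets the standard.
  Stage I.1 is satisfied; the onus moves to the lender.
At Stage I.2 the lender must meet a preponderance (weight is at least 50): on (b) the weight is 54 less the opposing 6 gives net 48, < 50, so (b) does not meet the standard.
  The lender does not carry Stage I.2.
The analysis ends at Stage I.2; the borrower prevails on this issue.
— Issue II —
Stage II.1 — burden on borrower; standard: a more-likely-than-not showing (weight is at least 54).
    (c): 98 − 44 = 54 ≥ 54 [met]
    (d): 82 − 27 = 55 ≥ 54 [met]
  Stage II.1 is satisfied; the onus moves to the lender.
Stage II.2 — burden on lender; standard: any credible evidence (weight is at least 19).
    (e): 98 − 82 = 16 < 19 [not met]
  The lender does not carry Stage II.2.
The borrower prevails on this issue.
Per-issue: Issue I → borrower; Issue II → borrower. The borrower must prevail on every issue; overall, the borrower prevails.

borrower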